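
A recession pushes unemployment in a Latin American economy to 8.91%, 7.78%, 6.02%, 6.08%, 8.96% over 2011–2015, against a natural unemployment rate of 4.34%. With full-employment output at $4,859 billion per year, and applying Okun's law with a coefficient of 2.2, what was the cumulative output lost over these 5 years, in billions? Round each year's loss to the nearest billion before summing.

Year 2011: gap = -2.2 × (8.91 - 4.34) = -10.054%, loss ≈ 4859 × 10.054/100 ≈ 489.
Year 2012: gap = -2.2 × (7.78 - 4.34) = -7.568%, loss ≈ 4859 × 7.568/100 ≈ 368.
Year 2013: gap = -2.2 × (6.02 - 4.34) = -3.696%, loss ≈ 4859 × 3.696/100 ≈ 180.
Year 2014: gap = -2.2 × (6.08 - 4.34) = -3.828%, loss ≈ 4859 × 3.828/100 ≈ 186.
Year 2015: gap = -2.2 × (8.96 - 4.34) = -10.164%, loss ≈ 4859 × 10.164/100 ≈ 494.
Total lost output = 489 + 368 + 180 + 186 + 494 = 1717 billion.

$1,717 billion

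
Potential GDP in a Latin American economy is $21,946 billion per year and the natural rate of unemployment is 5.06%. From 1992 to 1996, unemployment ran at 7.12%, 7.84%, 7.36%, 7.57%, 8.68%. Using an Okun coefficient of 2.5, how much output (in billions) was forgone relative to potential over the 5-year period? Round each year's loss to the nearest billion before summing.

$7,280 billion

Year 1992: gap = -2.5 × (7.12 - 5.06) = -5.15%, loss ≈ 21946 × 5.15/100 ≈ 1130.
Year 1993: gap = -2.5 × (7.84 - 5.06) = -6.95%, loss ≈ 21946 × 6.95/100 ≈ 1525.
Year 1994: gap = -2.5 × (7.36 - 5.06) = -5.75%, loss ≈ 21946 × 5.75/100 ≈ 1262.
Year 1995: gap = -2.5 × (7.57 - 5.06) = -6.275%, loss ≈ 21946 × 6.275/100 ≈ 1377.
Year 1996: gap = -2.5 × (8.68 - 5.06) = -9.05%, loss ≈ 21946 × 9.05/100 ≈ 1986.
Total lost output = 1130 + 1525 + 1262 + 1377 + 1986 = 7280 billion.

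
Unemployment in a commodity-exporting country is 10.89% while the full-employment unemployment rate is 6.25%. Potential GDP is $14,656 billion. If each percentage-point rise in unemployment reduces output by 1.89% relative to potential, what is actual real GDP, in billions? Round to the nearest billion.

$13,371 billion

Unemployment gap = 10.89 - 6.25 = 4.64 points, so the output gap is -1.89 × 4.64 = -8.7696%.
Actual GDP = 14656 × (1 - 8.7696/100) = 14656 × 0.912304 ≈ 13371 billion.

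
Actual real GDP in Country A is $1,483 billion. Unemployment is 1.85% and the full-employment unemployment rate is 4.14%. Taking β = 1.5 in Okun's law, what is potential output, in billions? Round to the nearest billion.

$1,434 billion

Unemployment gap = 1.85 - 4.14 = -2.29 points, so output gap = -1.5 × (-2.29) = 3.435%.
Since Y = Y* × (1 + gap/100), Y* = 1483/1.03435 ≈ 1434 billion.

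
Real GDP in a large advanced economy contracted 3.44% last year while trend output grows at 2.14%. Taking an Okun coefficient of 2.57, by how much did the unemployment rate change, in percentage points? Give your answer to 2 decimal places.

Growth-rate Okun's law: g_Y = g_Y* - β × Δu, so Δu = (g_Y* - g_Y)/β.
Δu = (2.14 + 3.44)/2.57 = 5.58/2.57 = 2.17 percentage points.

2.17 percentage points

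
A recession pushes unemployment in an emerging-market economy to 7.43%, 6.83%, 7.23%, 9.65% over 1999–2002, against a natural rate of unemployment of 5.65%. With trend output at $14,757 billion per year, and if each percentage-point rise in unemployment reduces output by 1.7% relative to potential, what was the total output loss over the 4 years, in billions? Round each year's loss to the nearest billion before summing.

$2,142 billion

Year 1999: gap = -1.7 × (7.43 - 5.65) = -3.026%, loss ≈ 14757 × 3.026/100 ≈ 447.
Year 2000: gap = -1.7 × (6.83 - 5.65) = -2.006%, loss ≈ 14757 × 2.006/100 ≈ 296.
Year 2001: gap = -1.7 × (7.23 - 5.65) = -2.686%, loss ≈ 14757 × 2.686/100 ≈ 396.
Year 2002: gap = -1.7 × (9.65 - 5.65) = -6.8%, loss ≈ 14757 × 6.8/100 ≈ 1003.
Total lost output = 447 + 296 + 396 + 1003 = 2142 billion.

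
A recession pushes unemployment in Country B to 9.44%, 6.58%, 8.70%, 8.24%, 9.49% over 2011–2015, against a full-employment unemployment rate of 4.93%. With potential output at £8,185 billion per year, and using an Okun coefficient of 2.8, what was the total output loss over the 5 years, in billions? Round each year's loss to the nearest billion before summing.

£4,080 billion

Year 2011: gap = -2.8 × (9.44 - 4.93) = -12.628%, loss ≈ 8185 × 12.628/100 ≈ 1034.
Year 2012: gap = -2.8 × (6.58 - 4.93) = -4.62%, loss ≈ 8185 × 4.62/100 ≈ 378.
Year 2013: gap = -2.8 × (8.7 - 4.93) = -10.556%, loss ≈ 8185 × 10.556/100 ≈ 864.
Year 2014: gap = -2.8 × (8.24 - 4.93) = -9.268%, loss ≈ 8185 × 9.268/100 ≈ 759.
Year 2015: gap = -2.8 × (9.49 - 4.93) = -12.768%, loss ≈ 8185 × 12.768/100 ≈ 1045.
Total lost output = 1034 + 378 + 864 + 759 + 1045 = 4080 billion.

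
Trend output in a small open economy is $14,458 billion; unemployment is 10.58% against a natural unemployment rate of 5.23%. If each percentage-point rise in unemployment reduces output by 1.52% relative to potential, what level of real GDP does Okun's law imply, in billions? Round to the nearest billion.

Unemployment gap = 10.58 - 5.23 = 5.35 points, so the output gap is -1.52 × 5.35 = -8.132%.
Actual GDP = 14458 × (1 - 8.132/100) = 14458 × 0.91868 ≈ 13282 billion.

$13,282 billion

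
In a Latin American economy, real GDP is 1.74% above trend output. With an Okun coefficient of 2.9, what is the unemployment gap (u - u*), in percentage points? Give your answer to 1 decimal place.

-0.6 percentage points

Okun's law: output gap = -β × (u - u*), so u - u* = -(output gap)/β.
u - u* = -(1.74)/2.9 = -0.6 percentage points.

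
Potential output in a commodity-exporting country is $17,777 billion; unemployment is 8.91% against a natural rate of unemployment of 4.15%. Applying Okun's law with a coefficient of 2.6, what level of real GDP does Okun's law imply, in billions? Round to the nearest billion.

$15,577 billion

Unemployment gap = 8.91 - 4.15 = 4.76 points, so the output gap is -2.6 × 4.76 = -12.376%.
Actual GDP = 17777 × (1 - 12.376/100) = 17777 × 0.87624 ≈ 15577 billion.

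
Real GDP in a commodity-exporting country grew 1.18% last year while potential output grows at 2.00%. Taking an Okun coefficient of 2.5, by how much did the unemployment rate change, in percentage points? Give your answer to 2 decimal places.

Growth-rate Okun's law: g_Y = g_Y* - β × Δu, so Δu = (g_Y* - g_Y)/β.
Δu = (2 - 1.18)/2.5 = 0.82/2.5 = 0.33 percentage points.

0.33 percentage points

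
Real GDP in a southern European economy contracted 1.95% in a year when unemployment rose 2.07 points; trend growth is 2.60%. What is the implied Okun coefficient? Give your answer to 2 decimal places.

Growth form: g_Y = g_Y* - β × Δu, so β = (g_Y* - g_Y)/Δu.
β = (2.6 + 1.95)/2.07 = 4.55/2.07 = 2.20.

β ≈ 2.20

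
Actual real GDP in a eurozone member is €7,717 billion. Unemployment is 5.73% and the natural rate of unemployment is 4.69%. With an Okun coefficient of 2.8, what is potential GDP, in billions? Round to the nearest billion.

Unemployment gap = 5.73 - 4.69 = 1.04 points, so output gap = -2.8 × 1.04 = -2.912%.
Since Y = Y* × (1 + gap/100), Y* = 7717/0.97088 ≈ 7948 billion.

€7,948 billion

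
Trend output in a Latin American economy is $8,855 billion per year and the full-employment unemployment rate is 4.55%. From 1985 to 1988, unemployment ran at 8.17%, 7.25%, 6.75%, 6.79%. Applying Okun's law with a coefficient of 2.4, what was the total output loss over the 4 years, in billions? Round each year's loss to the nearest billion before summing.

Year 1985: gap = -2.4 × (8.17 - 4.55) = -8.688%, loss ≈ 8855 × 8.688/100 ≈ 769.
Year 1986: gap = -2.4 × (7.25 - 4.55) = -6.48%, loss ≈ 8855 × 6.48/100 ≈ 574.
Year 1987: gap = -2.4 × (6.75 - 4.55) = -5.28%, loss ≈ 8855 × 5.28/100 ≈ 468.
Year 1988: gap = -2.4 × (6.79 - 4.55) = -5.376%, loss ≈ 8855 × 5.376/100 ≈ 476.
Total lost output = 769 + 574 + 468 + 476 = 2287 billion.

$2,287 billion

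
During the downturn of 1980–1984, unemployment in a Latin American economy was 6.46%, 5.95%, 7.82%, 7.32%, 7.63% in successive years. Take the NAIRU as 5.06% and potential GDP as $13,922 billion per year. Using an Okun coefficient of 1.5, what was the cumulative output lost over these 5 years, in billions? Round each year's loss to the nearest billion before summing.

$2,063 billion

Year 1980: gap = -1.5 × (6.46 - 5.06) = -2.1%, loss ≈ 13922 × 2.1/100 ≈ 292.
Year 1981: gap = -1.5 × (5.95 - 5.06) = -1.335%, loss ≈ 13922 × 1.335/100 ≈ 186.
Year 1982: gap = -1.5 × (7.82 - 5.06) = -4.14%, loss ≈ 13922 × 4.14/100 ≈ 576.
Year 1983: gap = -1.5 × (7.32 - 5.06) = -3.39%, loss ≈ 13922 × 3.39/100 ≈ 472.
Year 1984: gap = -1.5 × (7.63 - 5.06) = -3.855%, loss ≈ 13922 × 3.855/100 ≈ 537.
Total lost output = 292 + 186 + 576 + 472 + 537 = 2063 billion.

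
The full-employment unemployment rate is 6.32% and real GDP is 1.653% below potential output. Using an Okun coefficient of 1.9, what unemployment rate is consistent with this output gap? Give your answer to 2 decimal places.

From Okun's law, u - u* = -(output gap)/β = -(-1.653)/1.9 = 0.87 points.
So u = 6.32 + 0.87 = 7.19%.

7.19%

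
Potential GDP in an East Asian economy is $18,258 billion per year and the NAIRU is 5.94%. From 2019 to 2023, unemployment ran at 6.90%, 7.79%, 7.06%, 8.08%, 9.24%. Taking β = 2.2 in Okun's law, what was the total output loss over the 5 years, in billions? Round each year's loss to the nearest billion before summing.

Year 2019: gap = -2.2 × (6.9 - 5.94) = -2.112%, loss ≈ 18258 × 2.112/100 ≈ 386.
Year 2020: gap = -2.2 × (7.79 - 5.94) = -4.07%, loss ≈ 18258 × 4.07/100 ≈ 743.
Year 2021: gap = -2.2 × (7.06 - 5.94) = -2.464%, loss ≈ 18258 × 2.464/100 ≈ 450.
Year 2022: gap = -2.2 × (8.08 - 5.94) = -4.708%, loss ≈ 18258 × 4.708/100 ≈ 860.
Year 2023: gap = -2.2 × (9.24 - 5.94) = -7.26%, loss ≈ 18258 × 7.26/100 ≈ 1326.
Total lost output = 386 + 743 + 450 + 860 + 1326 = 3765 billion.

$3,765 billion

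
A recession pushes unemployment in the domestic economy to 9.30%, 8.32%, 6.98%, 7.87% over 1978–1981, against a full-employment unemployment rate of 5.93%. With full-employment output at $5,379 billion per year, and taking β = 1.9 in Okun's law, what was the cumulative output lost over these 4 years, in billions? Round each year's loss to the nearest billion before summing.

$893 billion

Year 1978: gap = -1.9 × (9.3 - 5.93) = -6.403%, loss ≈ 5379 × 6.403/100 ≈ 344.
Year 1979: gap = -1.9 × (8.32 - 5.93) = -4.541%, loss ≈ 5379 × 4.541/100 ≈ 244.
Year 1980: gap = -1.9 × (6.98 - 5.93) = -1.995%, loss ≈ 5379 × 1.995/100 ≈ 107.
Year 1981: gap = -1.9 × (7.87 - 5.93) = -3.686%, loss ≈ 5379 × 3.686/100 ≈ 198.
Total lost output = 344 + 244 + 107 + 198 = 893 billion.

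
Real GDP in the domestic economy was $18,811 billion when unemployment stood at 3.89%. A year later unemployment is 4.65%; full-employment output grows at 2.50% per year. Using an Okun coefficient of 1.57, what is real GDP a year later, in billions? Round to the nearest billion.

$19,057 billion

Δu = 4.65 - 3.89 = 0.76 points.
Okun's law (growth form): g_Y = g_Y* - β × Δu = 2.50 - 1.57 × (0.76) = 2.5 - 1.1932 = 1.3068%.
Real GDP in the next year = 18811 × (1 + 1.3068/100) = 18811 × 1.013068 ≈ 19057 billion.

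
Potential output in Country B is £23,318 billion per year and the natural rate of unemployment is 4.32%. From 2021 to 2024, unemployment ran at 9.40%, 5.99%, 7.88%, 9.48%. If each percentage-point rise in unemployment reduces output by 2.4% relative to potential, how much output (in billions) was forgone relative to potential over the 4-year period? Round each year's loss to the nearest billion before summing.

£8,658 billion

Year 2021: gap = -2.4 × (9.4 - 4.32) = -12.192%, loss ≈ 23318 × 12.192/100 ≈ 2843.
Year 2022: gap = -2.4 × (5.99 - 4.32) = -4.008%, loss ≈ 23318 × 4.008/100 ≈ 935.
Year 2023: gap = -2.4 × (7.88 - 4.32) = -8.544%, loss ≈ 23318 × 8.544/100 ≈ 1992.
Year 2024: gap = -2.4 × (9.48 - 4.32) = -12.384%, loss ≈ 23318 × 12.384/100 ≈ 2888.
Total lost output = 2843 + 935 + 1992 + 2888 = 8658 billion.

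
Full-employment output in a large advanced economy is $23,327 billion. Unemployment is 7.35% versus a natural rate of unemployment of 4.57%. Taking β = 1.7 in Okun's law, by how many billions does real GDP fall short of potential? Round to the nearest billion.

Output gap = -1.7 × (7.35 - 4.57) = -1.7 × 2.78 = -4.726%.
Actual GDP ≈ 23327 × 0.95274 ≈ 22225 billion, so the shortfall is 23327 - 22225 = 1102 billion.

$1,102 billion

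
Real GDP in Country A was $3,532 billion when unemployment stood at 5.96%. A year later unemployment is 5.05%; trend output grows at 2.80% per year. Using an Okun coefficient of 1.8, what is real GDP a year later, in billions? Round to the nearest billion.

Δu = 5.05 - 5.96 = -0.91 points.
Okun's law (growth form): g_Y = g_Y* - β × Δu = 2.80 - 1.8 × (-0.91) = 2.8 + 1.638 = 4.438%.
Real GDP in the next year = 3532 × (1 + 4.438/100) = 3532 × 1.04438 ≈ 3689 billion.

$3,689 billion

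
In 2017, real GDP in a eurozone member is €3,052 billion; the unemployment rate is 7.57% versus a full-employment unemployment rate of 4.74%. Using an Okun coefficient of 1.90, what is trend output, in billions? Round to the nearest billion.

€3,225 billion

Unemployment gap = 7.57 - 4.74 = 2.83 points, so output gap = -1.9 × 2.83 = -5.377%.
Since Y = Y* × (1 + gap/100), Y* = 3052/0.94623 ≈ 3225 billion.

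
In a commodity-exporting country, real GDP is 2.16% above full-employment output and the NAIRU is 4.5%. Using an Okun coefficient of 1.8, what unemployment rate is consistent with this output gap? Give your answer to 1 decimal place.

3.3%

From Okun's law, u - u* = -(output gap)/β = -(2.16)/1.8 = -1.2 points.
So u = 4.5 - 1.2 = 3.3%.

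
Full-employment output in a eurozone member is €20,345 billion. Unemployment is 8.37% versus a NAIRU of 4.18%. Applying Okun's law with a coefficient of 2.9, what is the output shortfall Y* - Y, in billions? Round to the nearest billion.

Output gap = -2.9 × (8.37 - 4.18) = -2.9 × 4.19 = -12.151%.
Actual GDP ≈ 20345 × 0.87849 ≈ 17873 billion, so the shortfall is 20345 - 17873 = 2472 billion.

€2,472 billion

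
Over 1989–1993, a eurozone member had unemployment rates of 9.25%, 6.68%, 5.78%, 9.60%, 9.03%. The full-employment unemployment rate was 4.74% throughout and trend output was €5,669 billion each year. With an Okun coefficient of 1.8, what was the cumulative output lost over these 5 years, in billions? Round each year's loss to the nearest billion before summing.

€1,698 billion

Year 1989: gap = -1.8 × (9.25 - 4.74) = -8.118%, loss ≈ 5669 × 8.118/100 ≈ 460.
Year 1990: gap = -1.8 × (6.68 - 4.74) = -3.492%, loss ≈ 5669 × 3.492/100 ≈ 198.
Year 1991: gap = -1.8 × (5.78 - 4.74) = -1.872%, loss ≈ 5669 × 1.872/100 ≈ 106.
Year 1992: gap = -1.8 × (9.6 - 4.74) = -8.748%, loss ≈ 5669 × 8.748/100 ≈ 496.
Year 1993: gap = -1.8 × (9.03 - 4.74) = -7.722%, loss ≈ 5669 × 7.722/100 ≈ 438.
Total lost output = 460 + 198 + 106 + 496 + 438 = 1698 billion.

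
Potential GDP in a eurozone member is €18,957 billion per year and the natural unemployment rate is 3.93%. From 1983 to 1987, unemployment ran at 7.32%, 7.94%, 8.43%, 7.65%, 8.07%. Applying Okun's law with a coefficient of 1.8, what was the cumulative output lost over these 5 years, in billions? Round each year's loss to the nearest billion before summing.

€6,743 billion

Year 1983: gap = -1.8 × (7.32 - 3.93) = -6.102%, loss ≈ 18957 × 6.102/100 ≈ 1157.
Year 1984: gap = -1.8 × (7.94 - 3.93) = -7.218%, loss ≈ 18957 × 7.218/100 ≈ 1368.
Year 1985: gap = -1.8 × (8.43 - 3.93) = -8.1%, loss ≈ 18957 × 8.1/100 ≈ 1536.
Year 1986: gap = -1.8 × (7.65 - 3.93) = -6.696%, loss ≈ 18957 × 6.696/100 ≈ 1269.
Year 1987: gap = -1.8 × (8.07 - 3.93) = -7.452%, loss ≈ 18957 × 7.452/100 ≈ 1413.
Total lost output = 1157 + 1368 + 1536 + 1269 + 1413 = 6743 billion.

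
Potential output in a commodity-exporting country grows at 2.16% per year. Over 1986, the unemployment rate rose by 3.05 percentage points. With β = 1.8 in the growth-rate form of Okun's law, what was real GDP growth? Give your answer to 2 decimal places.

Growth-rate Okun's law: g_Y = g_Y* - β × Δu.
g_Y = 2.16 - 1.8 × (3.05) = 2.16 - 5.49 = -3.33%, i.e. -3.33% to 2 d.p.

-3.33%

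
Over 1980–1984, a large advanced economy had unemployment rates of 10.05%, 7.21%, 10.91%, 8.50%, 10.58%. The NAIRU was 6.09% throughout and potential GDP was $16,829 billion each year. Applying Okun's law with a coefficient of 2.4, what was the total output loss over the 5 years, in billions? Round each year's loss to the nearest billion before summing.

Year 1980: gap = -2.4 × (10.05 - 6.09) = -9.504%, loss ≈ 16829 × 9.504/100 ≈ 1599.
Year 1981: gap = -2.4 × (7.21 - 6.09) = -2.688%, loss ≈ 16829 × 2.688/100 ≈ 452.
Year 1982: gap = -2.4 × (10.91 - 6.09) = -11.568%, loss ≈ 16829 × 11.568/100 ≈ 1947.
Year 1983: gap = -2.4 × (8.5 - 6.09) = -5.784%, loss ≈ 16829 × 5.784/100 ≈ 973.
Year 1984: gap = -2.4 × (10.58 - 6.09) = -10.776%, loss ≈ 16829 × 10.776/100 ≈ 1813.
Total lost output = 1599 + 452 + 1947 + 973 + 1813 = 6784 billion.

$6,784 billion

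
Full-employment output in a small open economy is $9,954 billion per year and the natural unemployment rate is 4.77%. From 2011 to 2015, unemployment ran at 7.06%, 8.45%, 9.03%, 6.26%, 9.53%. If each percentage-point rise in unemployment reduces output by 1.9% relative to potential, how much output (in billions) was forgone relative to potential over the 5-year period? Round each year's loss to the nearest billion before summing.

Year 2011: gap = -1.9 × (7.06 - 4.77) = -4.351%, loss ≈ 9954 × 4.351/100 ≈ 433.
Year 2012: gap = -1.9 × (8.45 - 4.77) = -6.992%, loss ≈ 9954 × 6.992/100 ≈ 696.
Year 2013: gap = -1.9 × (9.03 - 4.77) = -8.094%, loss ≈ 9954 × 8.094/100 ≈ 806.
Year 2014: gap = -1.9 × (6.26 - 4.77) = -2.831%, loss ≈ 9954 × 2.831/100 ≈ 282.
Year 2015: gap = -1.9 × (9.53 - 4.77) = -9.044%, loss ≈ 9954 × 9.044/100 ≈ 900.
Total lost output = 433 + 696 + 806 + 282 + 900 = 3117 billion.

$3,117 billion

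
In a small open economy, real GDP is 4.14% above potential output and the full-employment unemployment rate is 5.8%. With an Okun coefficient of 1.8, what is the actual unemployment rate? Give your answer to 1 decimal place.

3.5%

From Okun's law, u - u* = -(output gap)/β = -(4.14)/1.8 = -2.3 points.
So u = 5.8 - 2.3 = 3.5%.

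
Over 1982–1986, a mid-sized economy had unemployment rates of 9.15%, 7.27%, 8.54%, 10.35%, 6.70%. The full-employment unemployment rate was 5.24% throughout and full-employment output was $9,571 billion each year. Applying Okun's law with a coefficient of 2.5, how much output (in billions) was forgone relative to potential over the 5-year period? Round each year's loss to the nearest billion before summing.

$3,784 billion

Year 1982: gap = -2.5 × (9.15 - 5.24) = -9.775%, loss ≈ 9571 × 9.775/100 ≈ 936.
Year 1983: gap = -2.5 × (7.27 - 5.24) = -5.075%, loss ≈ 9571 × 5.075/100 ≈ 486.
Year 1984: gap = -2.5 × (8.54 - 5.24) = -8.25%, loss ≈ 9571 × 8.25/100 ≈ 790.
Year 1985: gap = -2.5 × (10.35 - 5.24) = -12.775%, loss ≈ 9571 × 12.775/100 ≈ 1223.
Year 1986: gap = -2.5 × (6.7 - 5.24) = -3.65%, loss ≈ 9571 × 3.65/100 ≈ 349.
Total lost output = 936 + 486 + 790 + 1223 + 349 = 3784 billion.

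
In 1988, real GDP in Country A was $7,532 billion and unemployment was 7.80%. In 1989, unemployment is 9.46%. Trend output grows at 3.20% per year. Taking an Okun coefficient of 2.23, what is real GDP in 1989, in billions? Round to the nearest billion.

$7,494 billion

Δu = 9.46 - 7.8 = 1.66 points.
Okun's law (growth form): g_Y = g_Y* - β × Δu = 3.20 - 2.23 × (1.66) = 3.2 - 3.7018 = -0.5018%.
Real GDP in the next year = 7532 × (1 - 0.5018/100) = 7532 × 0.994982 ≈ 7494 billion.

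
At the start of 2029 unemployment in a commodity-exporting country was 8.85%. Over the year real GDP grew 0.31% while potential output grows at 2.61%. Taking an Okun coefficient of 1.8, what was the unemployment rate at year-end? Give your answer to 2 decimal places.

Growth-rate Okun's law: g_Y = g_Y* - β × Δu, so Δu = (g_Y* - g_Y)/β.
Δu = (2.61 - 0.31)/1.8 = 2.3/1.8 = 1.28 percentage points.
Year-end unemployment = 8.85 + 1.28 = 10.13%.

10.13%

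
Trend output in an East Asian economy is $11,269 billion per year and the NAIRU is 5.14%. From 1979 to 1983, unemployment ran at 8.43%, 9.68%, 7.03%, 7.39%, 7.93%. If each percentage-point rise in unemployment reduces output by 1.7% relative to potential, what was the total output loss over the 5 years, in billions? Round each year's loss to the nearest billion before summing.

Year 1979: gap = -1.7 × (8.43 - 5.14) = -5.593%, loss ≈ 11269 × 5.593/100 ≈ 630.
Year 1980: gap = -1.7 × (9.68 - 5.14) = -7.718%, loss ≈ 11269 × 7.718/100 ≈ 870.
Year 1981: gap = -1.7 × (7.03 - 5.14) = -3.213%, loss ≈ 11269 × 3.213/100 ≈ 362.
Year 1982: gap = -1.7 × (7.39 - 5.14) = -3.825%, loss ≈ 11269 × 3.825/100 ≈ 431.
Year 1983: gap = -1.7 × (7.93 - 5.14) = -4.743%, loss ≈ 11269 × 4.743/100 ≈ 534.
Total lost output = 630 + 870 + 362 + 431 + 534 = 2827 billion.

$2,827 billion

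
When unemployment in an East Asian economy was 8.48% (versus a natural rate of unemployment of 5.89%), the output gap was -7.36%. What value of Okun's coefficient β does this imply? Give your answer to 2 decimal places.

Okun's law: output gap = -β × (u - u*).
-7.36 = -β × (8.48 - 5.89) = -β × 2.59, so β = 7.36/2.59 = 2.84.

β ≈ 2.84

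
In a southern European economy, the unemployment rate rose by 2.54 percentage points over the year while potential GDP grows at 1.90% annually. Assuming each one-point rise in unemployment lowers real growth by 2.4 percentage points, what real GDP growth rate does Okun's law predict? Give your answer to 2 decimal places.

Growth-rate Okun's law: g_Y = g_Y* - β × Δu.
g_Y = 1.90 - 2.4 × (2.54) = 1.9 - 6.096 = -4.196%, i.e. -4.20% to 2 d.p.

-4.20%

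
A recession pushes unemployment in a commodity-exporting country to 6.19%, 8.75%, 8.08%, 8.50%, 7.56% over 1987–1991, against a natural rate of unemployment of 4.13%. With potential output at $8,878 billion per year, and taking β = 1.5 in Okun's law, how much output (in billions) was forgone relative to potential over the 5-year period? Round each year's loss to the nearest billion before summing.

Year 1987: gap = -1.5 × (6.19 - 4.13) = -3.09%, loss ≈ 8878 × 3.09/100 ≈ 274.
Year 1988: gap = -1.5 × (8.75 - 4.13) = -6.93%, loss ≈ 8878 × 6.93/100 ≈ 615.
Year 1989: gap = -1.5 × (8.08 - 4.13) = -5.925%, loss ≈ 8878 × 5.925/100 ≈ 526.
Year 1990: gap = -1.5 × (8.5 - 4.13) = -6.555%, loss ≈ 8878 × 6.555/100 ≈ 582.
Year 1991: gap = -1.5 × (7.56 - 4.13) = -5.145%, loss ≈ 8878 × 5.145/100 ≈ 457.
Total lost output = 274 + 615 + 526 + 582 + 457 = 2454 billion.

$2,454 billion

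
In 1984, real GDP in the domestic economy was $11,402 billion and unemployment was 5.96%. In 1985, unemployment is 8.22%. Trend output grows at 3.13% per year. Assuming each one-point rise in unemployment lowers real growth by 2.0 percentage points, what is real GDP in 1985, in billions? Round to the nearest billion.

Δu = 8.22 - 5.96 = 2.26 points.
Okun's law (growth form): g_Y = g_Y* - β × Δu = 3.13 - 2.0 × (2.26) = 3.13 - 4.52 = -1.39%.
Real GDP in the next year = 11402 × (1 - 1.39/100) = 11402 × 0.9861 ≈ 11244 billion.

$11,244 billion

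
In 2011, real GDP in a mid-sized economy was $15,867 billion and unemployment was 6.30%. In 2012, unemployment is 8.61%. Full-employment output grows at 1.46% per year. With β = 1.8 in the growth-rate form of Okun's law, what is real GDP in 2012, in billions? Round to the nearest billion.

$15,439 billion

Δu = 8.61 - 6.3 = 2.31 points.
Okun's law (growth form): g_Y = g_Y* - β × Δu = 1.46 - 1.8 × (2.31) = 1.46 - 4.158 = -2.698%.
Real GDP in the next year = 15867 × (1 - 2.698/100) = 15867 × 0.97302 ≈ 15439 billion.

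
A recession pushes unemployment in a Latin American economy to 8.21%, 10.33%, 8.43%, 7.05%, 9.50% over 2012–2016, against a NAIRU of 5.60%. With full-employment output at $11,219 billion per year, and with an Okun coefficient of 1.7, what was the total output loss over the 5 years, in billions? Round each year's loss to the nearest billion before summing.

Year 2012: gap = -1.7 × (8.21 - 5.6) = -4.437%, loss ≈ 11219 × 4.437/100 ≈ 498.
Year 2013: gap = -1.7 × (10.33 - 5.6) = -8.041%, loss ≈ 11219 × 8.041/100 ≈ 902.
Year 2014: gap = -1.7 × (8.43 - 5.6) = -4.811%, loss ≈ 11219 × 4.811/100 ≈ 540.
Year 2015: gap = -1.7 × (7.05 - 5.6) = -2.465%, loss ≈ 11219 × 2.465/100 ≈ 277.
Year 2016: gap = -1.7 × (9.5 - 5.6) = -6.63%, loss ≈ 11219 × 6.63/100 ≈ 744.
Total lost output = 498 + 902 + 540 + 277 + 744 = 2961 billion.

$2,961 billion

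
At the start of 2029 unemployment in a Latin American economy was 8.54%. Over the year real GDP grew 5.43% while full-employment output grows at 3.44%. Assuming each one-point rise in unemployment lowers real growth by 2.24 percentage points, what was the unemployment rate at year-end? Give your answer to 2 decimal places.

7.65%

Growth-rate Okun's law: g_Y = g_Y* - β × Δu, so Δu = (g_Y* - g_Y)/β.
Δu = (3.44 - 5.43)/2.24 = -1.99/2.24 = -0.89 percentage points.
Year-end unemployment = 8.54 - 0.89 = 7.65%.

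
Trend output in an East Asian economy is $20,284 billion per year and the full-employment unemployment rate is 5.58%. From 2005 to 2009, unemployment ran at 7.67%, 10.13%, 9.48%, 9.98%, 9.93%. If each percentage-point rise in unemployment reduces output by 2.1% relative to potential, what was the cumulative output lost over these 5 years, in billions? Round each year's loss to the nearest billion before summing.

$8,216 billion

Year 2005: gap = -2.1 × (7.67 - 5.58) = -4.389%, loss ≈ 20284 × 4.389/100 ≈ 890.
Year 2006: gap = -2.1 × (10.13 - 5.58) = -9.555%, loss ≈ 20284 × 9.555/100 ≈ 1938.
Year 2007: gap = -2.1 × (9.48 - 5.58) = -8.19%, loss ≈ 20284 × 8.19/100 ≈ 1661.
Year 2008: gap = -2.1 × (9.98 - 5.58) = -9.24%, loss ≈ 20284 × 9.24/100 ≈ 1874.
Year 2009: gap = -2.1 × (9.93 - 5.58) = -9.135%, loss ≈ 20284 × 9.135/100 ≈ 1853.
Total lost output = 890 + 1938 + 1661 + 1874 + 1853 = 8216 billion.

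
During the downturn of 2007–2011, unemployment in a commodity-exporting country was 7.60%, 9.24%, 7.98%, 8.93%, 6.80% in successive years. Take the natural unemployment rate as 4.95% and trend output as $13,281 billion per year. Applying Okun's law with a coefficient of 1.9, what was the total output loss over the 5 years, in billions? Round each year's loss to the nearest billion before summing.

Year 2007: gap = -1.9 × (7.6 - 4.95) = -5.035%, loss ≈ 13281 × 5.035/100 ≈ 669.
Year 2008: gap = -1.9 × (9.24 - 4.95) = -8.151%, loss ≈ 13281 × 8.151/100 ≈ 1083.
Year 2009: gap = -1.9 × (7.98 - 4.95) = -5.757%, loss ≈ 13281 × 5.757/100 ≈ 765.
Year 2010: gap = -1.9 × (8.93 - 4.95) = -7.562%, loss ≈ 13281 × 7.562/100 ≈ 1004.
Year 2011: gap = -1.9 × (6.8 - 4.95) = -3.515%, loss ≈ 13281 × 3.515/100 ≈ 467.
Total lost output = 669 + 1083 + 765 + 1004 + 467 = 3988 billion.

$3,988 billion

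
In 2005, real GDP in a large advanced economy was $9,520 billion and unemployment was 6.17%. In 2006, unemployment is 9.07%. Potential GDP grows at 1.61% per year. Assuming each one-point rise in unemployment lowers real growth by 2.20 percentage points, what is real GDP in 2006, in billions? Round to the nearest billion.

Δu = 9.07 - 6.17 = 2.9 points.
Okun's law (growth form): g_Y = g_Y* - β × Δu = 1.61 - 2.20 × (2.90) = 1.61 - 6.38 = -4.77%.
Real GDP in the next year = 9520 × (1 - 4.77/100) = 9520 × 0.9523 ≈ 9066 billion.

$9,066 billion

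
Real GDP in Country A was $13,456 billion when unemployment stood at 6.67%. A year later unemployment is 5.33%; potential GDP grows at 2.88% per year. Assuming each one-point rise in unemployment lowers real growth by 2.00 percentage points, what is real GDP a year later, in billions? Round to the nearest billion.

$14,204 billion

Δu = 5.33 - 6.67 = -1.34 points.
Okun's law (growth form): g_Y = g_Y* - β × Δu = 2.88 - 2.00 × (-1.34) = 2.88 + 2.68 = 5.56%.
Real GDP in the next year = 13456 × (1 + 5.56/100) = 13456 × 1.0556 ≈ 14204 billion.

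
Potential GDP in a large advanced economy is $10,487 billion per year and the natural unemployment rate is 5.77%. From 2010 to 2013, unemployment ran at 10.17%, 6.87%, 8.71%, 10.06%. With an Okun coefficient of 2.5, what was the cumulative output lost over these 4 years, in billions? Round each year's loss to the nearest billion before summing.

Year 2010: gap = -2.5 × (10.17 - 5.77) = -11%, loss ≈ 10487 × 11/100 ≈ 1154.
Year 2011: gap = -2.5 × (6.87 - 5.77) = -2.75%, loss ≈ 10487 × 2.75/100 ≈ 288.
Year 2012: gap = -2.5 × (8.71 - 5.77) = -7.35%, loss ≈ 10487 × 7.35/100 ≈ 771.
Year 2013: gap = -2.5 × (10.06 - 5.77) = -10.725%, loss ≈ 10487 × 10.725/100 ≈ 1125.
Total lost output = 1154 + 288 + 771 + 1125 = 3338 billion.

$3,338 billion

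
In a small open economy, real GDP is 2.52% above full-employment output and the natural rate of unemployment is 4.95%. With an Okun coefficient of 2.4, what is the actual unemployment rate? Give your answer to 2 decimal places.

From Okun's law, u - u* = -(output gap)/β = -(2.52)/2.4 = -1.05 points.
So u = 4.95 - 1.05 = 3.90%.

3.90%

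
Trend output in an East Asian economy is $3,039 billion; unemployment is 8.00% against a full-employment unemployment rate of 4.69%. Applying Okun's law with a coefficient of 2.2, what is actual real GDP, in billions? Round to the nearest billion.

Unemployment gap = 8 - 4.69 = 3.31 points, so the output gap is -2.2 × 3.31 = -7.282%.
Actual GDP = 3039 × (1 - 7.282/100) = 3039 × 0.92718 ≈ 2818 billion.

$2,818 billion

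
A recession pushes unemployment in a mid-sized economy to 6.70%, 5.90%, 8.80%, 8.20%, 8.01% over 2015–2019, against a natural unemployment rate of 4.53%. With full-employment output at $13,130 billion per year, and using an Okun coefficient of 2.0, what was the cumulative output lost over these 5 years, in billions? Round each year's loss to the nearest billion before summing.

$3,929 billion

Year 2015: gap = -2.0 × (6.7 - 4.53) = -4.34%, loss ≈ 13130 × 4.34/100 ≈ 570.
Year 2016: gap = -2.0 × (5.9 - 4.53) = -2.74%, loss ≈ 13130 × 2.74/100 ≈ 360.
Year 2017: gap = -2.0 × (8.8 - 4.53) = -8.54%, loss ≈ 13130 × 8.54/100 ≈ 1121.
Year 2018: gap = -2.0 × (8.2 - 4.53) = -7.34%, loss ≈ 13130 × 7.34/100 ≈ 964.
Year 2019: gap = -2.0 × (8.01 - 4.53) = -6.96%, loss ≈ 13130 × 6.96/100 ≈ 914.
Total lost output = 570 + 360 + 1121 + 964 + 914 = 3929 billion.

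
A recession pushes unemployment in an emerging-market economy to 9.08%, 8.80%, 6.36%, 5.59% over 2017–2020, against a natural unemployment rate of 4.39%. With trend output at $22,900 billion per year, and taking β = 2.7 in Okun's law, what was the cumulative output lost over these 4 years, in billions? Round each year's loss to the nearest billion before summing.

$7,587 billion

Year 2017: gap = -2.7 × (9.08 - 4.39) = -12.663%, loss ≈ 22900 × 12.663/100 ≈ 2900.
Year 2018: gap = -2.7 × (8.8 - 4.39) = -11.907%, loss ≈ 22900 × 11.907/100 ≈ 2727.
Year 2019: gap = -2.7 × (6.36 - 4.39) = -5.319%, loss ≈ 22900 × 5.319/100 ≈ 1218.
Year 2020: gap = -2.7 × (5.59 - 4.39) = -3.24%, loss ≈ 22900 × 3.24/100 ≈ 742.
Total lost output = 2900 + 2727 + 1218 + 742 = 7587 billion.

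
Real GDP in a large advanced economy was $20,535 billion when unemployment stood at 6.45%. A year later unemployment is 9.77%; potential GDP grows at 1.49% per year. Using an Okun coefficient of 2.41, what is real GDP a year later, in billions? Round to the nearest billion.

$19,198 billion

Δu = 9.77 - 6.45 = 3.32 points.
Okun's law (growth form): g_Y = g_Y* - β × Δu = 1.49 - 2.41 × (3.32) = 1.49 - 8.0012 = -6.5112%.
Real GDP in the next year = 20535 × (1 - 6.5112/100) = 20535 × 0.934888 ≈ 19198 billion.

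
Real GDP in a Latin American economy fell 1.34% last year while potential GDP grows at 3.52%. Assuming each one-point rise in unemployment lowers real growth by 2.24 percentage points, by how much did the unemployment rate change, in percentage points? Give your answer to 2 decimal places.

Growth-rate Okun's law: g_Y = g_Y* - β × Δu, so Δu = (g_Y* - g_Y)/β.
Δu = (3.52 + 1.34)/2.24 = 4.86/2.24 = 2.17 percentage points.

2.17 percentage points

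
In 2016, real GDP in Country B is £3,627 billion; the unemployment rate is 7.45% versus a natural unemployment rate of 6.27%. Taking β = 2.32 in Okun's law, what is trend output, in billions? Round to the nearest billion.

Unemployment gap = 7.45 - 6.27 = 1.18 points, so output gap = -2.32 × 1.18 = -2.7376%.
Since Y = Y* × (1 + gap/100), Y* = 3627/0.972624 ≈ 3729 billion.

£3,729 billion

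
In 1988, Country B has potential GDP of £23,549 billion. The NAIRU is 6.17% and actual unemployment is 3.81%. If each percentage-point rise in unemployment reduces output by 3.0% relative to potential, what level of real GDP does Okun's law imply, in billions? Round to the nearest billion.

Unemployment gap = 3.81 - 6.17 = -2.36 points, so the output gap is -3 × (-2.36) = 7.08%.
Actual GDP = 23549 × (1 + 7.08/100) = 23549 × 1.0708 ≈ 25216 billion.

£25,216 billion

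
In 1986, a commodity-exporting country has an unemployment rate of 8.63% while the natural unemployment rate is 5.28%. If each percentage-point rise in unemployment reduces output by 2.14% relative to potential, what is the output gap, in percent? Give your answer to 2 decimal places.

-7.17%

The unemployment gap is 8.63 - 5.28 = 3.35 percentage points.
Okun's law gives an output gap of -2.14 × 3.35 = -7.169%, i.e. 7.17% below potential.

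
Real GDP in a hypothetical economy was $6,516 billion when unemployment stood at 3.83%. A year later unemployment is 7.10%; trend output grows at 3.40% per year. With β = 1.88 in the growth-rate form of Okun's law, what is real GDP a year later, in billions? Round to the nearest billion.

$6,337 billion

Δu = 7.1 - 3.83 = 3.27 points.
Okun's law (growth form): g_Y = g_Y* - β × Δu = 3.40 - 1.88 × (3.27) = 3.4 - 6.1476 = -2.7476%.
Real GDP in the next year = 6516 × (1 - 2.7476/100) = 6516 × 0.972524 ≈ 6337 billion.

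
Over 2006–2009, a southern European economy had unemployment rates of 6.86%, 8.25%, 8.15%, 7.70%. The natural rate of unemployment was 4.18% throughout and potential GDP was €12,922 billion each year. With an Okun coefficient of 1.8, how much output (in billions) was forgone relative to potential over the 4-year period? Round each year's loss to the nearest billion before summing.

€3,312 billion

Year 2006: gap = -1.8 × (6.86 - 4.18) = -4.824%, loss ≈ 12922 × 4.824/100 ≈ 623.
Year 2007: gap = -1.8 × (8.25 - 4.18) = -7.326%, loss ≈ 12922 × 7.326/100 ≈ 947.
Year 2008: gap = -1.8 × (8.15 - 4.18) = -7.146%, loss ≈ 12922 × 7.146/100 ≈ 923.
Year 2009: gap = -1.8 × (7.7 - 4.18) = -6.336%, loss ≈ 12922 × 6.336/100 ≈ 819.
Total lost output = 623 + 947 + 923 + 819 = 3312 billion.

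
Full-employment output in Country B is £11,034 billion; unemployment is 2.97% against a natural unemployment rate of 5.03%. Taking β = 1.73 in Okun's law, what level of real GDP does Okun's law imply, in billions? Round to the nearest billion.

Unemployment gap = 2.97 - 5.03 = -2.06 points, so the output gap is -1.73 × (-2.06) = 3.5638%.
Actual GDP = 11034 × (1 + 3.5638/100) = 11034 × 1.035638 ≈ 11427 billion.

£11,427 billion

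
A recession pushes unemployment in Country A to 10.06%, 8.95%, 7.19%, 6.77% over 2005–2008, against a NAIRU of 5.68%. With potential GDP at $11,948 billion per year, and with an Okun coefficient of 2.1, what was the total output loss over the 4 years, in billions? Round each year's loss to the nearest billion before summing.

$2,571 billion

Year 2005: gap = -2.1 × (10.06 - 5.68) = -9.198%, loss ≈ 11948 × 9.198/100 ≈ 1099.
Year 2006: gap = -2.1 × (8.95 - 5.68) = -6.867%, loss ≈ 11948 × 6.867/100 ≈ 820.
Year 2007: gap = -2.1 × (7.19 - 5.68) = -3.171%, loss ≈ 11948 × 3.171/100 ≈ 379.
Year 2008: gap = -2.1 × (6.77 - 5.68) = -2.289%, loss ≈ 11948 × 2.289/100 ≈ 273.
Total lost output = 1099 + 820 + 379 + 273 = 2571 billion.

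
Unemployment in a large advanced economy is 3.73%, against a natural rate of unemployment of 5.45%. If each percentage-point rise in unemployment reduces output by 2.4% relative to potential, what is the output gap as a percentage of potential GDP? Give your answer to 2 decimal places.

4.13%

The unemployment gap is 3.73 - 5.45 = -1.72 percentage points.
Okun's law gives an output gap of -2.4 × (-1.72) = 4.128%, i.e. 4.13% above potential.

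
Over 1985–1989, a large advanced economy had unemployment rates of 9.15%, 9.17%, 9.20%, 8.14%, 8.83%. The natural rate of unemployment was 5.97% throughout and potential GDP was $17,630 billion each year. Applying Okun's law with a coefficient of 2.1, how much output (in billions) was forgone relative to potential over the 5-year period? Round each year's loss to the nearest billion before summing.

Year 1985: gap = -2.1 × (9.15 - 5.97) = -6.678%, loss ≈ 17630 × 6.678/100 ≈ 1177.
Year 1986: gap = -2.1 × (9.17 - 5.97) = -6.72%, loss ≈ 17630 × 6.72/100 ≈ 1185.
Year 1987: gap = -2.1 × (9.2 - 5.97) = -6.783%, loss ≈ 17630 × 6.783/100 ≈ 1196.
Year 1988: gap = -2.1 × (8.14 - 5.97) = -4.557%, loss ≈ 17630 × 4.557/100 ≈ 803.
Year 1989: gap = -2.1 × (8.83 - 5.97) = -6.006%, loss ≈ 17630 × 6.006/100 ≈ 1059.
Total lost output = 1177 + 1185 + 1196 + 803 + 1059 = 5420 billion.

$5,420 billion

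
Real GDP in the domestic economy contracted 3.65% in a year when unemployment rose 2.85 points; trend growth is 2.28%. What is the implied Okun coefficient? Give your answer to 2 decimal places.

β ≈ 2.08

Growth form: g_Y = g_Y* - β × Δu, so β = (g_Y* - g_Y)/Δu.
β = (2.28 + 3.65)/2.85 = 5.93/2.85 = 2.08.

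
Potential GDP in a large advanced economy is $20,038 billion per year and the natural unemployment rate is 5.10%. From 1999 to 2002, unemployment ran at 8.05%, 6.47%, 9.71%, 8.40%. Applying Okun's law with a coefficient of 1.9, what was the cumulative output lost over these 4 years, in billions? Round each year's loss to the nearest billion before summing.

$4,656 billion

Year 1999: gap = -1.9 × (8.05 - 5.1) = -5.605%, loss ≈ 20038 × 5.605/100 ≈ 1123.
Year 2000: gap = -1.9 × (6.47 - 5.1) = -2.603%, loss ≈ 20038 × 2.603/100 ≈ 522.
Year 2001: gap = -1.9 × (9.71 - 5.1) = -8.759%, loss ≈ 20038 × 8.759/100 ≈ 1755.
Year 2002: gap = -1.9 × (8.4 - 5.1) = -6.27%, loss ≈ 20038 × 6.27/100 ≈ 1256.
Total lost output = 1123 + 522 + 1755 + 1256 = 4656 billion.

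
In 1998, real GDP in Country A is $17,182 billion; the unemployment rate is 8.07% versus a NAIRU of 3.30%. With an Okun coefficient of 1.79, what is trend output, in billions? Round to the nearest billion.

$18,786 billion

Unemployment gap = 8.07 - 3.3 = 4.77 points, so output gap = -1.79 × 4.77 = -8.5383%.
Since Y = Y* × (1 + gap/100), Y* = 17182/0.914617 ≈ 18786 billion.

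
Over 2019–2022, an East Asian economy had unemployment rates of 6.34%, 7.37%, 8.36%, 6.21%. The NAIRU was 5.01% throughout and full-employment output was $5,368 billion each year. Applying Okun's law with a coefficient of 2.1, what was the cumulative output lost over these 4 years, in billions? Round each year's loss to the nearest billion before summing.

Year 2019: gap = -2.1 × (6.34 - 5.01) = -2.793%, loss ≈ 5368 × 2.793/100 ≈ 150.
Year 2020: gap = -2.1 × (7.37 - 5.01) = -4.956%, loss ≈ 5368 × 4.956/100 ≈ 266.
Year 2021: gap = -2.1 × (8.36 - 5.01) = -7.035%, loss ≈ 5368 × 7.035/100 ≈ 378.
Year 2022: gap = -2.1 × (6.21 - 5.01) = -2.52%, loss ≈ 5368 × 2.52/100 ≈ 135.
Total lost output = 150 + 266 + 378 + 135 = 929 billion.

$929 billion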